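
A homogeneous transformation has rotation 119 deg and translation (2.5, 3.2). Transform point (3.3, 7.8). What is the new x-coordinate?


x' = cos(theta)*px - sin(theta)*py + tx
= -0.4848*3.3 - 0.8746*7.8 + 2.5
= -5.9219


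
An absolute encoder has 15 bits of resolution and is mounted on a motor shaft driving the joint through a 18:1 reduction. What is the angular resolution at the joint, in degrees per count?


counts = 2^15 = 32768
effective counts at joint = 32768 * 18 = 589824
resolution = 360 / 589824
= 6.1035e-04 deg/count


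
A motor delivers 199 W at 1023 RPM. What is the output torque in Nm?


omega = 1023 * 2*pi/60 = 107.1283 rad/s
tau = P / omega = 199 / 107.1283
= 1.8576 Nm


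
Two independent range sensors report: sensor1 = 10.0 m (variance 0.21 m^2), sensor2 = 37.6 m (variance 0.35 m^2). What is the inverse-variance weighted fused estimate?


w1 = (1/var1) / (1/var1 + 1/var2)
   = 4.7619 / (4.7619 + 2.8571) = 0.625
w2 = 1 - w1 = 0.375
fused = w1*s1 + w2*s2 = 6.25 + 14.1
= 20.35 m


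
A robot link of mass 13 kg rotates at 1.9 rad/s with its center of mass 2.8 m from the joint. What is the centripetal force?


F = m * omega^2 * r
= 13 * 1.9^2 * 2.8
= 13 * 3.61 * 2.8
= 131.404 N


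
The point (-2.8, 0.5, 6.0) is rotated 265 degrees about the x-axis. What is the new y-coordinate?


Rotation about x-axis: y' = y*cos(theta) - z*sin(theta)
= 0.5 * -0.0872 - 6.0 * -0.9962
= 5.9336


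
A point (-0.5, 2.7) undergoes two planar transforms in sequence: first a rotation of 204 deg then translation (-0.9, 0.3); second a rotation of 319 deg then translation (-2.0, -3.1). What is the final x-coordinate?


After transform 1:
x1 = cos(204)*-0.5 - sin(204)*2.7 + -0.9 = 0.655
y1 = sin(204)*-0.5 + cos(204)*2.7 + 0.3 = -1.9632
After transform 2:
x2 = cos(319)*0.655 - sin(319)*-1.9632 + -2.0
= -2.7937


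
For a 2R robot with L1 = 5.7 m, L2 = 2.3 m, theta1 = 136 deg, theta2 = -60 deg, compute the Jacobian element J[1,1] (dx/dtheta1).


J[1,1] = -L1*sin(t1) - L2*sin(t1+t2)
= -5.7*sin(136) - 2.3*sin(76)
= -6.1912


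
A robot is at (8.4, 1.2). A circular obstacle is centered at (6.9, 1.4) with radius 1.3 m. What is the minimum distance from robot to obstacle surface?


center_dist = sqrt((8.4-6.9)^2 + (1.2-1.4)^2)
= sqrt(2.25 + 0.04)
= 1.5133
min_dist = center_dist - radius = 1.5133 - 1.3 = 0.2133 m


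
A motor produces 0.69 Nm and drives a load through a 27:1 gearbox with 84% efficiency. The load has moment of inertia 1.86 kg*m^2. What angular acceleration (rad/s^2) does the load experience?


tau_out = tau_motor * N * eta
= 0.69 * 27 * 0.84 = 15.6492 Nm
alpha = tau_out / I = 15.6492 / 1.86
= 8.4135 rad/s^2


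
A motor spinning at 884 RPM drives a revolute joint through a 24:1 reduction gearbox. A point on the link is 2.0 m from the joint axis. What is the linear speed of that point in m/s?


omega_motor = 884 * 2*pi/60 = 92.5723 rad/s
omega_joint = omega_motor / 24 = 3.8572 rad/s
v = omega_joint * r = 3.8572 * 2.0
= 7.7144 m/s


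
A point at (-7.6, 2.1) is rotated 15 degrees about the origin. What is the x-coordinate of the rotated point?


x' = x*cos(theta) - y*sin(theta)
cos(15 deg) = 0.9659, sin(15 deg) = 0.2588
x' = -7.6 * 0.9659 - 2.1 * 0.2588
= -7.341 - 0.5435
= -7.8846


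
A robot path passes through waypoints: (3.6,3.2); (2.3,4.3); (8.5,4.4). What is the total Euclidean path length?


Segment lengths:
  seg1 = sqrt((-1.3)^2 + (1.1)^2) = 1.7029
  seg2 = sqrt((6.2)^2 + (0.1)^2) = 6.2008
Total = 7.9037


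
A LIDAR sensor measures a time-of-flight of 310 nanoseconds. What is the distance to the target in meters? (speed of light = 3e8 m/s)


tof = 310 ns = 3.1e-07 s
dist = c * tof / 2
= 3e8 * 3.1e-07 / 2
= 46.5 m


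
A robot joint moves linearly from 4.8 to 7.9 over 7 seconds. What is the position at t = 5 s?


s = t/T = 5/7 = 0.7143
p(t) = p0 + (pf-p0)*s
= 4.8 + (7.9 - 4.8) * 0.7143
= 7.0143


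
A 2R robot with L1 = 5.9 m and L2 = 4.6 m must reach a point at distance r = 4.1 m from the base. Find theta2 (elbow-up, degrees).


cos(theta2) = (r^2 - L1^2 - L2^2) / (2*L1*L2)
cos(theta2) = (16.81 - 34.81 - 21.16) / 54.28
cos(theta2) = -0.721444
theta2 = 136.1739 degrees


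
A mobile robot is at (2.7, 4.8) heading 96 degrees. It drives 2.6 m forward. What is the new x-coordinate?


x_new = x0 + d*cos(theta)
= 2.7 + 2.6*cos(96)
= 2.7 + -0.2718
= 2.4282


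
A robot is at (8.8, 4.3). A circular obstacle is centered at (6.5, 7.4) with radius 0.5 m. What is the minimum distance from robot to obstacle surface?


center_dist = sqrt((8.8-6.5)^2 + (4.3-7.4)^2)
= sqrt(5.29 + 9.61)
= 3.8601
min_dist = center_dist - radius = 3.8601 - 0.5 = 3.3601 m


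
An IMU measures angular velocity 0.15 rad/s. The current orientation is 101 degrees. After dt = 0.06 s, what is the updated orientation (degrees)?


delta_theta = w * dt = 0.15 * 0.06 = 0.009 rad
= 0.5157 deg
theta_new = 101 + 0.5157 = 101.5157 deg


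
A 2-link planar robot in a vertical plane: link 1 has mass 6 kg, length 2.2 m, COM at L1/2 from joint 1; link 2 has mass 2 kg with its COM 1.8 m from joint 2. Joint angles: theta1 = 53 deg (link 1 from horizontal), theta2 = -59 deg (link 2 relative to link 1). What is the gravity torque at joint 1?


Horizontal distance from joint 1 to link-1 COM:
  x_c1 = (L1/2)*cos(t1) = 1.1 * 0.6018 = 0.662 m
Horizontal distance from joint 1 to link-2 COM:
  x_c2 = L1*cos(t1) + Lc2*cos(t1+t2)
       = 2.2*0.6018 + 1.8*0.9945 = 3.1141 m
tau1 = m1*g*x_c1 + m2*g*x_c2
     = 6*9.81*0.662 + 2*9.81*3.1141
     = 38.9651 + 61.0993
     = 100.0644 Nm


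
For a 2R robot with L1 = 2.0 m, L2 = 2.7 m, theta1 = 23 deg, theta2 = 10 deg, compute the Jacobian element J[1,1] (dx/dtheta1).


J[1,1] = -L1*sin(t1) - L2*sin(t1+t2)
= -2.0*sin(23) - 2.7*sin(33)
= -2.252


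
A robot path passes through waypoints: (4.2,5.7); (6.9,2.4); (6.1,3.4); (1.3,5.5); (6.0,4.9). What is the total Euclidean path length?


Segment lengths:
  seg1 = sqrt((2.7)^2 + (-3.3)^2) = 4.2638
  seg2 = sqrt((-0.8)^2 + (1.0)^2) = 1.2806
  seg3 = sqrt((-4.8)^2 + (2.1)^2) = 5.2393
  seg4 = sqrt((4.7)^2 + (-0.6)^2) = 4.7381
Total = 15.5218


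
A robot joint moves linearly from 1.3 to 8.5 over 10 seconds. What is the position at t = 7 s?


s = t/T = 7/10 = 0.7
p(t) = p0 + (pf-p0)*s
= 1.3 + (8.5 - 1.3) * 0.7
= 6.34


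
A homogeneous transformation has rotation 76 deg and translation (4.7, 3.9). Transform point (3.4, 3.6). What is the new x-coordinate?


x' = cos(theta)*px - sin(theta)*py + tx
= 0.2419*3.4 - 0.9703*3.6 + 4.7
= 2.0295


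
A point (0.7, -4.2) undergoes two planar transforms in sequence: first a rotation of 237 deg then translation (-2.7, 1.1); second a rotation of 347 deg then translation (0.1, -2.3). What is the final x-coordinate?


After transform 1:
x1 = cos(237)*0.7 - sin(237)*-4.2 + -2.7 = -6.6037
y1 = sin(237)*0.7 + cos(237)*-4.2 + 1.1 = 2.8004
After transform 2:
x2 = cos(347)*-6.6037 - sin(347)*2.8004 + 0.1
= -5.7045


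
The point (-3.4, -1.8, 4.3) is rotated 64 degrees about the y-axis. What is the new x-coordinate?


Rotation about y-axis: x' = x*cos(theta) + z*sin(theta)
= -3.4 * 0.4384 + 4.3 * 0.8988
= 2.3744


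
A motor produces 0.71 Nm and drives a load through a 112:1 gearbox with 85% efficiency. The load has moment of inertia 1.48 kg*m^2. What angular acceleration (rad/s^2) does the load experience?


tau_out = tau_motor * N * eta
= 0.71 * 112 * 0.85 = 67.592 Nm
alpha = tau_out / I = 67.592 / 1.48
= 45.6703 rad/s^2


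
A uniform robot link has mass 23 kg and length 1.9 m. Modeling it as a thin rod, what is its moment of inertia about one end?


I = (1/3) * m * L^2
= (1/3) * 23 * 1.9^2
= 0.333333 * 23 * 3.61
= 27.6767 kg*m^2


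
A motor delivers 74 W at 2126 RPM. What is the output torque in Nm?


omega = 2126 * 2*pi/60 = 222.6342 rad/s
tau = P / omega = 74 / 222.6342
= 0.3324 Nm


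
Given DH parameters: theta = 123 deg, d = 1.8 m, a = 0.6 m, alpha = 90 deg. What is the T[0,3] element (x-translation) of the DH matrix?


T[0,3] = a * cos(theta)
= 0.6 * cos(123 deg)
= 0.6 * -0.5446
= -0.3268


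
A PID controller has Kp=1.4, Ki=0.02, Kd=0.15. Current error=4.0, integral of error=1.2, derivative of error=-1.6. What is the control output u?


u = Kp*e + Ki*int(e) + Kd*de/dt
= 1.4*4.0 + 0.02*1.2 + 0.15*(-1.6)
= 5.6 + 0.024 + -0.24
= 5.384


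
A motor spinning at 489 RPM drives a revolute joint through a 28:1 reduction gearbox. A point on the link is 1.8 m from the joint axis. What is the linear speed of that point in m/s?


omega_motor = 489 * 2*pi/60 = 51.208 rad/s
omega_joint = omega_motor / 28 = 1.8289 rad/s
v = omega_joint * r = 1.8289 * 1.8
= 3.2919 m/s


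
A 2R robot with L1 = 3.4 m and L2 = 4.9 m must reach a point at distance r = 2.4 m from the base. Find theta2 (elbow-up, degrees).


cos(theta2) = (r^2 - L1^2 - L2^2) / (2*L1*L2)
cos(theta2) = (5.76 - 11.56 - 24.01) / 33.32
cos(theta2) = -0.894658
theta2 = 153.4645 degrees


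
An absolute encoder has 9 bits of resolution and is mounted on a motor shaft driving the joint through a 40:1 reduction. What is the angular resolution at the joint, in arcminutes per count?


counts = 2^9 = 512
effective counts at joint = 512 * 40 = 20480
resolution = 360*60 / 20480
= 1.0547 arcmin/count


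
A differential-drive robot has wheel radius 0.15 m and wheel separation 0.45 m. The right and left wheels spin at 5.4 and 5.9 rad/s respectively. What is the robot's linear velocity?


vR = r*wR = 0.15*5.4 = 0.81 m/s
vL = r*wL = 0.15*5.9 = 0.885 m/s
v = (vR+vL)/2 = 0.8475 m/s
omega = (vR-vL)/L = -0.1667 rad/s
linear velocity = 0.8475 m/s


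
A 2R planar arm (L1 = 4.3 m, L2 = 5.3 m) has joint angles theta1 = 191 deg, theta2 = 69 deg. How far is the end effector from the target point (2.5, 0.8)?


End effector via forward kinematics:
x = L1*cos(t1) + L2*cos(t1+t2) = -5.1413
y = L1*sin(t1) + L2*sin(t1+t2) = -6.04
Distance to target:
d = sqrt((2.5 - -5.1413)^2 + (0.8 - -6.04)^2)
= sqrt(58.39 + 46.785)
= 10.2555 m


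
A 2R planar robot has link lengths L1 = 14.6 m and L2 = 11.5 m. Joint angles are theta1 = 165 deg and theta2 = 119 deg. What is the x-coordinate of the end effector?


Convert angles to radians: theta1 = 2.8798, theta2 = 2.0769
x = L1*cos(theta1) + L2*cos(theta1+theta2)
x = -14.1025 + 2.7821
x = -11.3204


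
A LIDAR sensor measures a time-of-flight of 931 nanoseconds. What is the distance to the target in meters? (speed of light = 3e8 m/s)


tof = 931 ns = 9.31e-07 s
dist = c * tof / 2
= 3e8 * 9.31e-07 / 2
= 139.65 m


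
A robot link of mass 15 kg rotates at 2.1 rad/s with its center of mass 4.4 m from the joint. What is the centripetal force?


F = m * omega^2 * r
= 15 * 2.1^2 * 4.4
= 15 * 4.41 * 4.4
= 291.06 N


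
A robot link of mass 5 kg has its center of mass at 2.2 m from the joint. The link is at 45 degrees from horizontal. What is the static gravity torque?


tau = m*g*L*cos(angle)
= 5 * 9.81 * 2.2 * cos(45 deg)
= 5 * 9.81 * 2.2 * 0.7071
= 76.3039 Nm


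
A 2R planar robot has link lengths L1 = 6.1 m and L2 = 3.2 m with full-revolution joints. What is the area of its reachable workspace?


r_max = L1 + L2 = 9.3 m
r_min = |L1 - L2| = 2.9 m
Area = pi*(r_max^2 - r_min^2)
= pi*(86.49 - 8.41)
= pi * 78.08
= 245.2956 m^2


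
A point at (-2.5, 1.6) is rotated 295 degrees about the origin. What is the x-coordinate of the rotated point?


x' = x*cos(theta) - y*sin(theta)
cos(295 deg) = 0.4226, sin(295 deg) = -0.9063
x' = -2.5 * 0.4226 - 1.6 * -0.9063
= -1.0565 - -1.4501
= 0.3935


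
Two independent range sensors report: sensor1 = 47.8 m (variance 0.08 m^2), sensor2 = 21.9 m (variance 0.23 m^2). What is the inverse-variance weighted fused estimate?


w1 = (1/var1) / (1/var1 + 1/var2)
   = 12.5 / (12.5 + 4.3478) = 0.7419
w2 = 1 - w1 = 0.2581
fused = w1*s1 + w2*s2 = 35.4645 + 5.6516
= 41.1161 m


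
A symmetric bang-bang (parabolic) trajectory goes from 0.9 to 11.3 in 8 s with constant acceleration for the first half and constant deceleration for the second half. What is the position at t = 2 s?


Symmetric rest-to-rest: each phase covers (pf-p0)/2 in time T/2. 0.5*a*(T/2)^2 = (pf-p0)/2 => a = 4*(pf-p0)/T^2
a = 4*(11.3-0.9)/8^2 = 0.65
t = 2 is in the acceleration phase (t <= T/2).
p = p0 + 0.5*a*t^2 = 0.9 + 0.5*0.65*2^2
= 2.2


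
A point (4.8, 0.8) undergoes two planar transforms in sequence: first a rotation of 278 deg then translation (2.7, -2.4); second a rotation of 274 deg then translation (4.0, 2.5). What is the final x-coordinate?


After transform 1:
x1 = cos(278)*4.8 - sin(278)*0.8 + 2.7 = 4.1602
y1 = sin(278)*4.8 + cos(278)*0.8 + -2.4 = -7.0419
After transform 2:
x2 = cos(274)*4.1602 - sin(274)*-7.0419 + 4.0
= -2.7346


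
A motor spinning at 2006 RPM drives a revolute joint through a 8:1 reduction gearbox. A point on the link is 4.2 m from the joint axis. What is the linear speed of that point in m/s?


omega_motor = 2006 * 2*pi/60 = 210.0678 rad/s
omega_joint = omega_motor / 8 = 26.2585 rad/s
v = omega_joint * r = 26.2585 * 4.2
= 110.2856 m/s


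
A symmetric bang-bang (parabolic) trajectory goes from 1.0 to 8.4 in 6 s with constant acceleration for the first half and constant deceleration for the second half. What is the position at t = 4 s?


Symmetric rest-to-rest: each phase covers (pf-p0)/2 in time T/2. 0.5*a*(T/2)^2 = (pf-p0)/2 => a = 4*(pf-p0)/T^2
a = 4*(8.4-1.0)/6^2 = 0.8222
t = 4 is in the deceleration phase (t > T/2).
p = pf - 0.5*a*(T-t)^2 = 8.4 - 0.5*0.8222*2^2
= 6.7556


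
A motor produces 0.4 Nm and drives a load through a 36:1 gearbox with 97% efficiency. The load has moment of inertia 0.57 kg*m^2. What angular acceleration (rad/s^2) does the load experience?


tau_out = tau_motor * N * eta
= 0.4 * 36 * 0.97 = 13.968 Nm
alpha = tau_out / I = 13.968 / 0.57
= 24.5053 rad/s^2


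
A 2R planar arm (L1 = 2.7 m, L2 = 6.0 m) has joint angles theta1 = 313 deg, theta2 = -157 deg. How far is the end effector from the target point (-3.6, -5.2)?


End effector via forward kinematics:
x = L1*cos(t1) + L2*cos(t1+t2) = -3.6399
y = L1*sin(t1) + L2*sin(t1+t2) = 0.4658
Distance to target:
d = sqrt((-3.6 - -3.6399)^2 + (-5.2 - 0.4658)^2)
= sqrt(0.0016 + 32.1009)
= 5.6659 m


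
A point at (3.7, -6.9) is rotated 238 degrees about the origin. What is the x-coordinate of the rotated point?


x' = x*cos(theta) - y*sin(theta)
cos(238 deg) = -0.5299, sin(238 deg) = -0.848
x' = 3.7 * -0.5299 - -6.9 * -0.848
= -1.9607 - 5.8515
= -7.8122


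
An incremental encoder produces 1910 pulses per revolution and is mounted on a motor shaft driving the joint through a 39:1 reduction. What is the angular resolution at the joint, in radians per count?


counts per rev = 1910
effective counts at joint = 1910 * 39 = 74490
resolution = 2*pi / 74490
= 8.4349e-05 rad/count


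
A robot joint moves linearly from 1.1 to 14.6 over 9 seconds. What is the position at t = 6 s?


s = t/T = 6/9 = 0.6667
p(t) = p0 + (pf-p0)*s
= 1.1 + (14.6 - 1.1) * 0.6667
= 10.1


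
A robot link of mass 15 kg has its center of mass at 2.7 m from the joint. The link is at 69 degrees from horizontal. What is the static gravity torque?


tau = m*g*L*cos(angle)
= 15 * 9.81 * 2.7 * cos(69 deg)
= 15 * 9.81 * 2.7 * 0.3584
= 142.3814 Nm


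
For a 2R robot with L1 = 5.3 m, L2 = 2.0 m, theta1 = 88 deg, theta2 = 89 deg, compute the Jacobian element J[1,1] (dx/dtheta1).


J[1,1] = -L1*sin(t1) - L2*sin(t1+t2)
= -5.3*sin(88) - 2.0*sin(177)
= -5.4014


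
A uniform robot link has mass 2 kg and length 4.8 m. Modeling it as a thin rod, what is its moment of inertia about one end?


I = (1/3) * m * L^2
= (1/3) * 2 * 4.8^2
= 0.333333 * 2 * 23.04
= 15.36 kg*m^2


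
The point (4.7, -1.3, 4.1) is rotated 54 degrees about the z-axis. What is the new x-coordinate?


Rotation about z-axis: x' = x*cos(theta) - y*sin(theta)
= 4.7 * 0.5878 - -1.3 * 0.809
= 3.8143


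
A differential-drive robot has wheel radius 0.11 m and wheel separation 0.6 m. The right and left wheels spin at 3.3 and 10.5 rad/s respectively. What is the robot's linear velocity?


vR = r*wR = 0.11*3.3 = 0.363 m/s
vL = r*wL = 0.11*10.5 = 1.155 m/s
v = (vR+vL)/2 = 0.759 m/s
omega = (vR-vL)/L = -1.32 rad/s
linear velocity = 0.759 m/s


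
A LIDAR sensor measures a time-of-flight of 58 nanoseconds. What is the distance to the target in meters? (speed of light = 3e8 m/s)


tof = 58 ns = 5.8e-08 s
dist = c * tof / 2
= 3e8 * 5.8e-08 / 2
= 8.7 m


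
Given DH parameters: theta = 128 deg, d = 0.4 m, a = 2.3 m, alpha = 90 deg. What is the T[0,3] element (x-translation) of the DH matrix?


T[0,3] = a * cos(theta)
= 2.3 * cos(128 deg)
= 2.3 * -0.6157
= -1.416


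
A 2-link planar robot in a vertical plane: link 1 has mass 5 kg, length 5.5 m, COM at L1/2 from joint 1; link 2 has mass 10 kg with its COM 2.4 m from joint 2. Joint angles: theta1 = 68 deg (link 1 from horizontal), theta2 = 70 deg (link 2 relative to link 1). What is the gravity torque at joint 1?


Horizontal distance from joint 1 to link-1 COM:
  x_c1 = (L1/2)*cos(t1) = 2.75 * 0.3746 = 1.0302 m
Horizontal distance from joint 1 to link-2 COM:
  x_c2 = L1*cos(t1) + Lc2*cos(t1+t2)
       = 5.5*0.3746 + 2.4*-0.7431 = 0.2768 m
tau1 = m1*g*x_c1 + m2*g*x_c2
     = 5*9.81*1.0302 + 10*9.81*0.2768
     = 50.5297 + 27.153
     = 77.6827 Nm


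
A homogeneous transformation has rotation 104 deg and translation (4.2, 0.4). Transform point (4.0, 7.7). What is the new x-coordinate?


x' = cos(theta)*px - sin(theta)*py + tx
= -0.2419*4.0 - 0.9703*7.7 + 4.2
= -4.239


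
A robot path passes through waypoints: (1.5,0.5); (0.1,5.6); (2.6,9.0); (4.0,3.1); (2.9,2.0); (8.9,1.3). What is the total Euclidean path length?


Segment lengths:
  seg1 = sqrt((-1.4)^2 + (5.1)^2) = 5.2887
  seg2 = sqrt((2.5)^2 + (3.4)^2) = 4.2202
  seg3 = sqrt((1.4)^2 + (-5.9)^2) = 6.0638
  seg4 = sqrt((-1.1)^2 + (-1.1)^2) = 1.5556
  seg5 = sqrt((6.0)^2 + (-0.7)^2) = 6.0407
Total = 23.169


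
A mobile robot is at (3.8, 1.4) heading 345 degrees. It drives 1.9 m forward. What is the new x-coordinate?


x_new = x0 + d*cos(theta)
= 3.8 + 1.9*cos(345)
= 3.8 + 1.8353
= 5.6353


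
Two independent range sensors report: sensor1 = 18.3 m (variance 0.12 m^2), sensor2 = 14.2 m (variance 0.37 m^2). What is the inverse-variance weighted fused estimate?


w1 = (1/var1) / (1/var1 + 1/var2)
   = 8.3333 / (8.3333 + 2.7027) = 0.7551
w2 = 1 - w1 = 0.2449
fused = w1*s1 + w2*s2 = 13.8184 + 3.4776
= 17.2959 m


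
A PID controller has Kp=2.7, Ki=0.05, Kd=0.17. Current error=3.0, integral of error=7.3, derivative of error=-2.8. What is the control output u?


u = Kp*e + Ki*int(e) + Kd*de/dt
= 2.7*3.0 + 0.05*7.3 + 0.17*(-2.8)
= 8.1 + 0.365 + -0.476
= 7.989


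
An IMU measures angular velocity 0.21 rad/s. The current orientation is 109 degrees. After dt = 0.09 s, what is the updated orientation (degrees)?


delta_theta = w * dt = 0.21 * 0.09 = 0.0189 rad
= 1.0829 deg
theta_new = 109 + 1.0829 = 110.0829 deg


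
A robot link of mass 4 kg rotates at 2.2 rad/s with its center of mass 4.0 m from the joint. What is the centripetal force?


F = m * omega^2 * r
= 4 * 2.2^2 * 4.0
= 4 * 4.84 * 4.0
= 77.44 N


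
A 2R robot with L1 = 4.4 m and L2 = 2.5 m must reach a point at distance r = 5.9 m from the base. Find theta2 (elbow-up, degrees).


cos(theta2) = (r^2 - L1^2 - L2^2) / (2*L1*L2)
cos(theta2) = (34.81 - 19.36 - 6.25) / 22.0
cos(theta2) = 0.418182
theta2 = 65.2801 degrees


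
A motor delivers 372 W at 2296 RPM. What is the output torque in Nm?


omega = 2296 * 2*pi/60 = 240.4366 rad/s
tau = P / omega = 372 / 240.4366
= 1.5472 Nm


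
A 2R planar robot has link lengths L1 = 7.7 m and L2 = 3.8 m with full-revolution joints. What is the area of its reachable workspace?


r_max = L1 + L2 = 11.5 m
r_min = |L1 - L2| = 3.9 m
Area = pi*(r_max^2 - r_min^2)
= pi*(132.25 - 15.21)
= pi * 117.04
= 367.692 m^2


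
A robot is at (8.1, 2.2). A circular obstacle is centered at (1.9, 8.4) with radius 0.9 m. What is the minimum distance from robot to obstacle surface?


center_dist = sqrt((8.1-1.9)^2 + (2.2-8.4)^2)
= sqrt(38.44 + 38.44)
= 8.7681
min_dist = center_dist - radius = 8.7681 - 0.9 = 7.8681 m


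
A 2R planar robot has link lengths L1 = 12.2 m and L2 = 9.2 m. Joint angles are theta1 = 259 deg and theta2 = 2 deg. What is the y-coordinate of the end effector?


Convert angles to radians: theta1 = 4.5204, theta2 = 0.0349
y = L1*sin(theta1) + L2*sin(theta1+theta2)
y = -11.9759 + -9.0867
y = -21.0626


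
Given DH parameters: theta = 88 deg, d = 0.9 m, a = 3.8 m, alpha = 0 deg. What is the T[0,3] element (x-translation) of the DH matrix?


T[0,3] = a * cos(theta)
= 3.8 * cos(88 deg)
= 3.8 * 0.0349
= 0.1326


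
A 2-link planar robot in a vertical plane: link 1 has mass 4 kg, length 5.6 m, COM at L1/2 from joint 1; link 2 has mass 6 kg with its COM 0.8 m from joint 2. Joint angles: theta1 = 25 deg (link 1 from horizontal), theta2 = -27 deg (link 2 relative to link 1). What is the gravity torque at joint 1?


Horizontal distance from joint 1 to link-1 COM:
  x_c1 = (L1/2)*cos(t1) = 2.8 * 0.9063 = 2.5377 m
Horizontal distance from joint 1 to link-2 COM:
  x_c2 = L1*cos(t1) + Lc2*cos(t1+t2)
       = 5.6*0.9063 + 0.8*0.9994 = 5.8748 m
tau1 = m1*g*x_c1 + m2*g*x_c2
     = 4*9.81*2.5377 + 6*9.81*5.8748
     = 99.5778 + 345.7929
     = 445.3707 Nm


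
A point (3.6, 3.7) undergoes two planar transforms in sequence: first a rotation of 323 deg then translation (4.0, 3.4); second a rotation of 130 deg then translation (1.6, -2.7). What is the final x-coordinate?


After transform 1:
x1 = cos(323)*3.6 - sin(323)*3.7 + 4.0 = 9.1018
y1 = sin(323)*3.6 + cos(323)*3.7 + 3.4 = 4.1884
After transform 2:
x2 = cos(130)*9.1018 - sin(130)*4.1884 + 1.6
= -7.459


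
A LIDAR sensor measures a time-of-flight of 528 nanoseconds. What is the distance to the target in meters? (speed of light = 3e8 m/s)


tof = 528 ns = 5.28e-07 s
dist = c * tof / 2
= 3e8 * 5.28e-07 / 2
= 79.2 m


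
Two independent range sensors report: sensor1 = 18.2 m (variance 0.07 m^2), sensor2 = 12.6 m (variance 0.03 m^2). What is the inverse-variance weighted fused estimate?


w1 = (1/var1) / (1/var1 + 1/var2)
   = 14.2857 / (14.2857 + 33.3333) = 0.3
w2 = 1 - w1 = 0.7
fused = w1*s1 + w2*s2 = 5.46 + 8.82
= 14.28 m


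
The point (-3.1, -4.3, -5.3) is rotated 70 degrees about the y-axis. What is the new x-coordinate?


Rotation about y-axis: x' = x*cos(theta) + z*sin(theta)
= -3.1 * 0.342 + -5.3 * 0.9397
= -6.0406


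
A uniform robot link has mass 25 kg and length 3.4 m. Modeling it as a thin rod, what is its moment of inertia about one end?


I = (1/3) * m * L^2
= (1/3) * 25 * 3.4^2
= 0.333333 * 25 * 11.56
= 96.3333 kg*m^2


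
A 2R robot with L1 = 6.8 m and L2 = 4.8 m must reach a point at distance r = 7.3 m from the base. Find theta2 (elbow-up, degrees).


cos(theta2) = (r^2 - L1^2 - L2^2) / (2*L1*L2)
cos(theta2) = (53.29 - 46.24 - 23.04) / 65.28
cos(theta2) = -0.244945
theta2 = 104.1786 degrees


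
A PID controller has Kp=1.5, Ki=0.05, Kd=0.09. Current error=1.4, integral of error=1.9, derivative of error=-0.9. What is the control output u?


u = Kp*e + Ki*int(e) + Kd*de/dt
= 1.5*1.4 + 0.05*1.9 + 0.09*(-0.9)
= 2.1 + 0.095 + -0.081
= 2.114


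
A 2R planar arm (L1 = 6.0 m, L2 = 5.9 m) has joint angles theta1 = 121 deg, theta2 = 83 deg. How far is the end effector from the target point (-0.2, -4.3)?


End effector via forward kinematics:
x = L1*cos(t1) + L2*cos(t1+t2) = -8.4801
y = L1*sin(t1) + L2*sin(t1+t2) = 2.7433
Distance to target:
d = sqrt((-0.2 - -8.4801)^2 + (-4.3 - 2.7433)^2)
= sqrt(68.5608 + 49.6075)
= 10.8705 m


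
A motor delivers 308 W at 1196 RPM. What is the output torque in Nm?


omega = 1196 * 2*pi/60 = 125.2448 rad/s
tau = P / omega = 308 / 125.2448
= 2.4592 Nm


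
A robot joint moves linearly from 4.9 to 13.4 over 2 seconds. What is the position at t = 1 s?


s = t/T = 1/2 = 0.5
p(t) = p0 + (pf-p0)*s
= 4.9 + (13.4 - 4.9) * 0.5
= 9.15


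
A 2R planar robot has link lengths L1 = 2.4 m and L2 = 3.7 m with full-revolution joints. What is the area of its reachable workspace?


r_max = L1 + L2 = 6.1 m
r_min = |L1 - L2| = 1.3 m
Area = pi*(r_max^2 - r_min^2)
= pi*(37.21 - 1.69)
= pi * 35.52
= 111.5894 m^2


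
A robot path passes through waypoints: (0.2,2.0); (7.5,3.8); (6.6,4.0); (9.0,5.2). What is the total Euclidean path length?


Segment lengths:
  seg1 = sqrt((7.3)^2 + (1.8)^2) = 7.5186
  seg2 = sqrt((-0.9)^2 + (0.2)^2) = 0.922
  seg3 = sqrt((2.4)^2 + (1.2)^2) = 2.6833
Total = 11.1239


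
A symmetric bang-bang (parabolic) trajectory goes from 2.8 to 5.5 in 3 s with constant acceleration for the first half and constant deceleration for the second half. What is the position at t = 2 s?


Symmetric rest-to-rest: each phase covers (pf-p0)/2 in time T/2. 0.5*a*(T/2)^2 = (pf-p0)/2 => a = 4*(pf-p0)/T^2
a = 4*(5.5-2.8)/3^2 = 1.2
t = 2 is in the deceleration phase (t > T/2).
p = pf - 0.5*a*(T-t)^2 = 5.5 - 0.5*1.2*1^2
= 4.9


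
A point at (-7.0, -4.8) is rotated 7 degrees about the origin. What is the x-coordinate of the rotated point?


x' = x*cos(theta) - y*sin(theta)
cos(7 deg) = 0.9925, sin(7 deg) = 0.1219
x' = -7.0 * 0.9925 - -4.8 * 0.1219
= -6.9478 - -0.585
= -6.3629


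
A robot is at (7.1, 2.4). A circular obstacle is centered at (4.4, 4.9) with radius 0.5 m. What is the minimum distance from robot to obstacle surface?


center_dist = sqrt((7.1-4.4)^2 + (2.4-4.9)^2)
= sqrt(7.29 + 6.25)
= 3.6797
min_dist = center_dist - radius = 3.6797 - 0.5 = 3.1797 m


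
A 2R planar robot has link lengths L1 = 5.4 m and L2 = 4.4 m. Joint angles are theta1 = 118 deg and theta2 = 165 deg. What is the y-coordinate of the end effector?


Convert angles to radians: theta1 = 2.0595, theta2 = 2.8798
y = L1*sin(theta1) + L2*sin(theta1+theta2)
y = 4.7679 + -4.2872
y = 0.4807


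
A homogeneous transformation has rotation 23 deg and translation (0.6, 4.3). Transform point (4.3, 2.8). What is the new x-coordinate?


x' = cos(theta)*px - sin(theta)*py + tx
= 0.9205*4.3 - 0.3907*2.8 + 0.6
= 3.4641


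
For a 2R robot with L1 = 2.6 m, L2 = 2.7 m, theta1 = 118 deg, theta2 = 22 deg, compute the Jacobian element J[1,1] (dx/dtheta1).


J[1,1] = -L1*sin(t1) - L2*sin(t1+t2)
= -2.6*sin(118) - 2.7*sin(140)
= -4.0312


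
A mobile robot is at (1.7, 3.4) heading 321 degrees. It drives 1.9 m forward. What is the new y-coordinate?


y_new = y0 + d*sin(theta)
= 3.4 + 1.9*sin(321)
= 3.4 + -1.1957
= 2.2043


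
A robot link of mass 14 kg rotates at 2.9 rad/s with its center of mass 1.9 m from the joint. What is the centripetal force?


F = m * omega^2 * r
= 14 * 2.9^2 * 1.9
= 14 * 8.41 * 1.9
= 223.706 N


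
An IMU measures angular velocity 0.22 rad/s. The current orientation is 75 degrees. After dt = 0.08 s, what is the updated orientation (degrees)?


delta_theta = w * dt = 0.22 * 0.08 = 0.0176 rad
= 1.0084 deg
theta_new = 75 + 1.0084 = 76.0084 deg


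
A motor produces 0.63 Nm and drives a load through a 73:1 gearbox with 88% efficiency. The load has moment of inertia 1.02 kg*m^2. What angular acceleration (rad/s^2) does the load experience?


tau_out = tau_motor * N * eta
= 0.63 * 73 * 0.88 = 40.4712 Nm
alpha = tau_out / I = 40.4712 / 1.02
= 39.6776 rad/s^2


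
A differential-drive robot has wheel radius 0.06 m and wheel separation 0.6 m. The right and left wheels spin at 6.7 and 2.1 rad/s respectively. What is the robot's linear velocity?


vR = r*wR = 0.06*6.7 = 0.402 m/s
vL = r*wL = 0.06*2.1 = 0.126 m/s
v = (vR+vL)/2 = 0.264 m/s
omega = (vR-vL)/L = 0.46 rad/s
linear velocity = 0.264 m/s


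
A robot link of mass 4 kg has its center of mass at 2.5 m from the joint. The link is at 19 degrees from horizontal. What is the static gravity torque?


tau = m*g*L*cos(angle)
= 4 * 9.81 * 2.5 * cos(19 deg)
= 4 * 9.81 * 2.5 * 0.9455
= 92.7554 Nm


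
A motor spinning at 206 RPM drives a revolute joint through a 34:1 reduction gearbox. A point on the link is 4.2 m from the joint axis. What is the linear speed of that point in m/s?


omega_motor = 206 * 2*pi/60 = 21.5723 rad/s
omega_joint = omega_motor / 34 = 0.6345 rad/s
v = omega_joint * r = 0.6345 * 4.2
= 2.6648 m/s


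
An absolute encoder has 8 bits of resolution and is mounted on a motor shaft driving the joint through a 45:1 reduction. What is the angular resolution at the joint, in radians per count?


counts = 2^8 = 256
effective counts at joint = 256 * 45 = 11520
resolution = 2*pi / 11520
= 5.4542e-04 rad/count


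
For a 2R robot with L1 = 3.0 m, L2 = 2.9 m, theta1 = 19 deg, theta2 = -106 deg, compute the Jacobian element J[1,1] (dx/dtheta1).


J[1,1] = -L1*sin(t1) - L2*sin(t1+t2)
= -3.0*sin(19) - 2.9*sin(-87)
= 1.9193


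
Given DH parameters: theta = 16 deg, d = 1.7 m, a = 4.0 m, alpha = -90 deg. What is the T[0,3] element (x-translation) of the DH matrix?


T[0,3] = a * cos(theta)
= 4.0 * cos(16 deg)
= 4.0 * 0.9613
= 3.845


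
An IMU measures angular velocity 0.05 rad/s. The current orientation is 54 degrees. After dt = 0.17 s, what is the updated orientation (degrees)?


delta_theta = w * dt = 0.05 * 0.17 = 0.0085 rad
= 0.487 deg
theta_new = 54 + 0.487 = 54.487 deg


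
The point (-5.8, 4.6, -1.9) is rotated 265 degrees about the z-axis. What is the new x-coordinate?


Rotation about z-axis: x' = x*cos(theta) - y*sin(theta)
= -5.8 * -0.0872 - 4.6 * -0.9962
= 5.088


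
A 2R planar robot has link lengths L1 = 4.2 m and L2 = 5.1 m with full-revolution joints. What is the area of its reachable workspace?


r_max = L1 + L2 = 9.3 m
r_min = |L1 - L2| = 0.9 m
Area = pi*(r_max^2 - r_min^2)
= pi*(86.49 - 0.81)
= pi * 85.68
= 269.1717 m^2


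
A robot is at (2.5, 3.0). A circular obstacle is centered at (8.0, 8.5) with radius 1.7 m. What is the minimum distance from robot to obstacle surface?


center_dist = sqrt((2.5-8.0)^2 + (3.0-8.5)^2)
= sqrt(30.25 + 30.25)
= 7.7782
min_dist = center_dist - radius = 7.7782 - 1.7 = 6.0782 m


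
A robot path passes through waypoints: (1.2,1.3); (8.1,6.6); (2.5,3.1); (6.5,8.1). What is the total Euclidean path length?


Segment lengths:
  seg1 = sqrt((6.9)^2 + (5.3)^2) = 8.7006
  seg2 = sqrt((-5.6)^2 + (-3.5)^2) = 6.6038
  seg3 = sqrt((4.0)^2 + (5.0)^2) = 6.4031
Total = 21.7075


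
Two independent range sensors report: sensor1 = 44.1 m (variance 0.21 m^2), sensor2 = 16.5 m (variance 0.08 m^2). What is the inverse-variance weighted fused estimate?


w1 = (1/var1) / (1/var1 + 1/var2)
   = 4.7619 / (4.7619 + 12.5) = 0.2759
w2 = 1 - w1 = 0.7241
fused = w1*s1 + w2*s2 = 12.1655 + 11.9483
= 24.1138 m


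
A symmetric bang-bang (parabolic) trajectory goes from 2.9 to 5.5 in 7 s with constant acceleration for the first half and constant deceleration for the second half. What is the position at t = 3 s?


Symmetric rest-to-rest: each phase covers (pf-p0)/2 in time T/2. 0.5*a*(T/2)^2 = (pf-p0)/2 => a = 4*(pf-p0)/T^2
a = 4*(5.5-2.9)/7^2 = 0.2122
t = 3 is in the acceleration phase (t <= T/2).
p = p0 + 0.5*a*t^2 = 2.9 + 0.5*0.2122*3^2
= 3.8551


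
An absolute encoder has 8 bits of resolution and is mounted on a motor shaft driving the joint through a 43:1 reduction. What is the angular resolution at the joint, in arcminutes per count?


counts = 2^8 = 256
effective counts at joint = 256 * 43 = 11008
resolution = 360*60 / 11008
= 1.9622 arcmin/count


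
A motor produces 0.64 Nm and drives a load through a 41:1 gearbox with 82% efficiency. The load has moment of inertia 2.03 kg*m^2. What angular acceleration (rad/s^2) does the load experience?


tau_out = tau_motor * N * eta
= 0.64 * 41 * 0.82 = 21.5168 Nm
alpha = tau_out / I = 21.5168 / 2.03
= 10.5994 rad/s^2


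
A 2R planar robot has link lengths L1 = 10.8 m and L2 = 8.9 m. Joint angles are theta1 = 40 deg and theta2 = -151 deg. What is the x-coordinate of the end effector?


Convert angles to radians: theta1 = 0.6981, theta2 = -2.6354
x = L1*cos(theta1) + L2*cos(theta1+theta2)
x = 8.2733 + -3.1895
x = 5.0838


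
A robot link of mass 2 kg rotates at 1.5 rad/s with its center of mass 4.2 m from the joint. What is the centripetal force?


F = m * omega^2 * r
= 2 * 1.5^2 * 4.2
= 2 * 2.25 * 4.2
= 18.9 N


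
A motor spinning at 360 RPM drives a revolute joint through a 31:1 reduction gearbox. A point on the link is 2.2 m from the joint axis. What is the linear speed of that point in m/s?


omega_motor = 360 * 2*pi/60 = 37.6991 rad/s
omega_joint = omega_motor / 31 = 1.2161 rad/s
v = omega_joint * r = 1.2161 * 2.2
= 2.6754 m/s


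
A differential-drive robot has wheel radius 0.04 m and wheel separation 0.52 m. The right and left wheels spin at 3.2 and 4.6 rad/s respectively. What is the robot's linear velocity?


vR = r*wR = 0.04*3.2 = 0.128 m/s
vL = r*wL = 0.04*4.6 = 0.184 m/s
v = (vR+vL)/2 = 0.156 m/s
omega = (vR-vL)/L = -0.1077 rad/s
linear velocity = 0.156 m/s


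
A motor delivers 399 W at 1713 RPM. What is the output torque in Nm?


omega = 1713 * 2*pi/60 = 179.3849 rad/s
tau = P / omega = 399 / 179.3849
= 2.2243 Nm


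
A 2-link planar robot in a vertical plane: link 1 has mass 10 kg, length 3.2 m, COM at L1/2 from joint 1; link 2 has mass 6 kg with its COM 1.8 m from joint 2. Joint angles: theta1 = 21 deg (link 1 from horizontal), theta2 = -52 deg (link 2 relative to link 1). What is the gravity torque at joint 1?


Horizontal distance from joint 1 to link-1 COM:
  x_c1 = (L1/2)*cos(t1) = 1.6 * 0.9336 = 1.4937 m
Horizontal distance from joint 1 to link-2 COM:
  x_c2 = L1*cos(t1) + Lc2*cos(t1+t2)
       = 3.2*0.9336 + 1.8*0.8572 = 4.5304 m
tau1 = m1*g*x_c1 + m2*g*x_c2
     = 10*9.81*1.4937 + 6*9.81*4.5304
     = 146.5348 + 266.6569
     = 413.1917 Nm


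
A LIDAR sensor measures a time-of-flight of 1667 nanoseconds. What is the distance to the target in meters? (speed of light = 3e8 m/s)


tof = 1667 ns = 1.667e-06 s
dist = c * tof / 2
= 3e8 * 1.667e-06 / 2
= 250.05 m


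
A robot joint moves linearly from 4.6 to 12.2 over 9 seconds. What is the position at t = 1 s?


s = t/T = 1/9 = 0.1111
p(t) = p0 + (pf-p0)*s
= 4.6 + (12.2 - 4.6) * 0.1111
= 5.4444


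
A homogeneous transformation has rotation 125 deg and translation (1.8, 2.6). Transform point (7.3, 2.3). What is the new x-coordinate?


x' = cos(theta)*px - sin(theta)*py + tx
= -0.5736*7.3 - 0.8192*2.3 + 1.8
= -4.2712


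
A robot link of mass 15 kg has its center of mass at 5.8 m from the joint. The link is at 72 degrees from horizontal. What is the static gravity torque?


tau = m*g*L*cos(angle)
= 15 * 9.81 * 5.8 * cos(72 deg)
= 15 * 9.81 * 5.8 * 0.309
= 263.7367 Nm


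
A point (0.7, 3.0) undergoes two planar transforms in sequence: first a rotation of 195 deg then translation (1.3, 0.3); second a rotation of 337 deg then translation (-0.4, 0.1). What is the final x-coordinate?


After transform 1:
x1 = cos(195)*0.7 - sin(195)*3.0 + 1.3 = 1.4003
y1 = sin(195)*0.7 + cos(195)*3.0 + 0.3 = -2.779
After transform 2:
x2 = cos(337)*1.4003 - sin(337)*-2.779 + -0.4
= -0.1968


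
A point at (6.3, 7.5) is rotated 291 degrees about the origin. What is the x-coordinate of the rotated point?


x' = x*cos(theta) - y*sin(theta)
cos(291 deg) = 0.3584, sin(291 deg) = -0.9336
x' = 6.3 * 0.3584 - 7.5 * -0.9336
= 2.2577 - -7.0019
= 9.2596


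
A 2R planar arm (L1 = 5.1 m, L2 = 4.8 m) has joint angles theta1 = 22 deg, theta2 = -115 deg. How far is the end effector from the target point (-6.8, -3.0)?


End effector via forward kinematics:
x = L1*cos(t1) + L2*cos(t1+t2) = 4.4774
y = L1*sin(t1) + L2*sin(t1+t2) = -2.8829
Distance to target:
d = sqrt((-6.8 - 4.4774)^2 + (-3.0 - -2.8829)^2)
= sqrt(127.1803 + 0.0137)
= 11.278 m


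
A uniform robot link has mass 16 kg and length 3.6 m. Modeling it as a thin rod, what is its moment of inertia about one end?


I = (1/3) * m * L^2
= (1/3) * 16 * 3.6^2
= 0.333333 * 16 * 12.96
= 69.12 kg*m^2


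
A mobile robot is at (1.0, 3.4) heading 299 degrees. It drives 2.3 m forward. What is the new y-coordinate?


y_new = y0 + d*sin(theta)
= 3.4 + 2.3*sin(299)
= 3.4 + -2.0116
= 1.3884


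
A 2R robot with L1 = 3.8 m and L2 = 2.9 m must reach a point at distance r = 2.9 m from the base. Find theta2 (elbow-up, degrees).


cos(theta2) = (r^2 - L1^2 - L2^2) / (2*L1*L2)
cos(theta2) = (8.41 - 14.44 - 8.41) / 22.04
cos(theta2) = -0.655172
theta2 = 130.9327 degrees


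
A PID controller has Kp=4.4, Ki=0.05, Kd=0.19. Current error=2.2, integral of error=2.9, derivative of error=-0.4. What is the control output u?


u = Kp*e + Ki*int(e) + Kd*de/dt
= 4.4*2.2 + 0.05*2.9 + 0.19*(-0.4)
= 9.68 + 0.145 + -0.076
= 9.749


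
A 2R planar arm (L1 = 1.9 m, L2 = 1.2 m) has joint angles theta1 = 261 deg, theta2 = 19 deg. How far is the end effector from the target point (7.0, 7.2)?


End effector via forward kinematics:
x = L1*cos(t1) + L2*cos(t1+t2) = -0.0888
y = L1*sin(t1) + L2*sin(t1+t2) = -3.0584
Distance to target:
d = sqrt((7.0 - -0.0888)^2 + (7.2 - -3.0584)^2)
= sqrt(50.2518 + 105.2343)
= 12.4694 m


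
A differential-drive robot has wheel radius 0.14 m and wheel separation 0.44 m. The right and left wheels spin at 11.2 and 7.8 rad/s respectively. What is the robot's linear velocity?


vR = r*wR = 0.14*11.2 = 1.568 m/s
vL = r*wL = 0.14*7.8 = 1.092 m/s
v = (vR+vL)/2 = 1.33 m/s
omega = (vR-vL)/L = 1.0818 rad/s
linear velocity = 1.33 m/s


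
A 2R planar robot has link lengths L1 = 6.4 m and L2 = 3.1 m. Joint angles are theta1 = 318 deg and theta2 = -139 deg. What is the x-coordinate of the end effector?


Convert angles to radians: theta1 = 5.5501, theta2 = -2.426
x = L1*cos(theta1) + L2*cos(theta1+theta2)
x = 4.7561 + -3.0995
x = 1.6566


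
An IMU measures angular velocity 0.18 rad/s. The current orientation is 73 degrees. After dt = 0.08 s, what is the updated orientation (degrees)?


delta_theta = w * dt = 0.18 * 0.08 = 0.0144 rad
= 0.8251 deg
theta_new = 73 + 0.8251 = 73.8251 deg


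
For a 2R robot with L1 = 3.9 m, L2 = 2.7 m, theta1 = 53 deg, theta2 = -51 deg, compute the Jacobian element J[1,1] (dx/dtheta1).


J[1,1] = -L1*sin(t1) - L2*sin(t1+t2)
= -3.9*sin(53) - 2.7*sin(2)
= -3.2089


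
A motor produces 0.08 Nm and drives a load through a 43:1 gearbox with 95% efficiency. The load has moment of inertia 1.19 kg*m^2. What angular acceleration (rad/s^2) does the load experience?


tau_out = tau_motor * N * eta
= 0.08 * 43 * 0.95 = 3.268 Nm
alpha = tau_out / I = 3.268 / 1.19
= 2.7462 rad/s^2


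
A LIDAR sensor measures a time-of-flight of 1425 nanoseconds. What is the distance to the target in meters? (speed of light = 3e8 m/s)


tof = 1425 ns = 1.425e-06 s
dist = c * tof / 2
= 3e8 * 1.425e-06 / 2
= 213.75 m


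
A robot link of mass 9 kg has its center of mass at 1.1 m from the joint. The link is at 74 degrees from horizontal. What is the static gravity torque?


tau = m*g*L*cos(angle)
= 9 * 9.81 * 1.1 * cos(74 deg)
= 9 * 9.81 * 1.1 * 0.2756
= 26.7696 Nm


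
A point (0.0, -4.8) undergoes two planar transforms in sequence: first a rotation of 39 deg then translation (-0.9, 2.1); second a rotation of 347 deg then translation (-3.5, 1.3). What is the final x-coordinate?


After transform 1:
x1 = cos(39)*0.0 - sin(39)*-4.8 + -0.9 = 2.1207
y1 = sin(39)*0.0 + cos(39)*-4.8 + 2.1 = -1.6303
After transform 2:
x2 = cos(347)*2.1207 - sin(347)*-1.6303 + -3.5
= -1.8004


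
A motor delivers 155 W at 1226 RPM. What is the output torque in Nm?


omega = 1226 * 2*pi/60 = 128.3864 rad/s
tau = P / omega = 155 / 128.3864
= 1.2073 Nm


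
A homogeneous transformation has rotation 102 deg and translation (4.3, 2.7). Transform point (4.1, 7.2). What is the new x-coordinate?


x' = cos(theta)*px - sin(theta)*py + tx
= -0.2079*4.1 - 0.9781*7.2 + 4.3
= -3.5951
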